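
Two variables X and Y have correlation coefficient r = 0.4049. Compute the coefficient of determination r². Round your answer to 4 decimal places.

0.1639

r² = (0.4049)² = 0.1639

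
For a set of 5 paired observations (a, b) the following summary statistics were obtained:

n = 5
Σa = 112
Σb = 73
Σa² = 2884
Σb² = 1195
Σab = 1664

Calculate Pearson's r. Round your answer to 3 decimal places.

r = (nΣab − ΣaΣb) / √[(nΣa² − (Σa)²)(nΣb² − (Σb)²)]
Numerator: 5×1664 − 112×73 = 144
Denominator: √[(14420 − 12544)(5975 − 5329)] = √[1876 × 646] = 1100.8615
r = 144 / 1100.8615 ≈ 0.131

0.131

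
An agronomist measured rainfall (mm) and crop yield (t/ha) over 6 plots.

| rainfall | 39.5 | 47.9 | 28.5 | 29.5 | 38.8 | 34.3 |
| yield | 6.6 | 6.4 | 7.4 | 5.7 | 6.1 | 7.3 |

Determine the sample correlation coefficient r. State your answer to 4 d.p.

-0.2102

n = 6, Σx = 218.5, Σy = 39.5, Σx² = 8219.09, Σy² = 262.27, Σxy = 1433.38
nΣxy − ΣxΣy = 8600.28 − 8630.75 = -30.47
nΣx² − (Σx)² = 49314.54 − 47742.25 = 1572.29; nΣy² − (Σy)² = 1573.62 − 1560.25 = 13.37
r = -30.47 / √(1572.29 × 13.37) = -30.47 / 144.9880 ≈ -0.2102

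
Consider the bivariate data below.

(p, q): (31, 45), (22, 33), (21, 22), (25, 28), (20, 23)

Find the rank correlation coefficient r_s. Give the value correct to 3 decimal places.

Rank p: 5, 3, 2, 4, 1
Rank q: 5, 4, 1, 3, 2
d = rank(p) − rank(q): 0, -1, 1, 1, -1; Σd² = 4
ρ = 1 − 6Σd² / [n(n²−1)] = 1 − 6×4 / (5×24) = 1 − 24/120 ≈ 0.800

0.800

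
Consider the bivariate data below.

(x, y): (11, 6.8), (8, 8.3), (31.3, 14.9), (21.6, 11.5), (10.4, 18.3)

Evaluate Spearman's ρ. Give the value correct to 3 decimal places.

0.200

Rank x: 3, 1, 5, 4, 2
Rank y: 1, 2, 4, 3, 5
d = rank(x) − rank(y): 2, -1, 1, 1, -3; Σd² = 16
ρ = 1 − 6Σd² / [n(n²−1)] = 1 − 6×16 / (5×24) = 1 − 96/120 ≈ 0.200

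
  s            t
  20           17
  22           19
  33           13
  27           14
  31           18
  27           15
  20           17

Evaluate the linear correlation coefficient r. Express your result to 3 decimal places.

n = 7, Σs = 180, Σt = 113, Σs² = 4792, Σt² = 1853, Σst = 2868
nΣst − ΣsΣt = 20076 − 20340 = -264
nΣs² − (Σs)² = 33544 − 32400 = 1144; nΣt² − (Σt)² = 12971 − 12769 = 202
r = -264 / √(1144 × 202) = -264 / 480.7161 ≈ -0.549

-0.549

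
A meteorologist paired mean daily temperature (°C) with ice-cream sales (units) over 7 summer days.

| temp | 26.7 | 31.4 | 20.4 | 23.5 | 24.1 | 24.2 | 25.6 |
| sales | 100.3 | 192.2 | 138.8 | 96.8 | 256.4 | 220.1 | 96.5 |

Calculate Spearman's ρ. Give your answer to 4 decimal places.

-0.0357

Rank temp: 6, 7, 1, 2, 3, 4, 5
Rank sales: 3, 5, 4, 2, 7, 6, 1
d = rank(temp) − rank(sales): 3, 2, -3, 0, -4, -2, 4; Σd² = 58
ρ = 1 − 6Σd² / [n(n²−1)] = 1 − 6×58 / (7×48) = 1 − 348/336 ≈ -0.0357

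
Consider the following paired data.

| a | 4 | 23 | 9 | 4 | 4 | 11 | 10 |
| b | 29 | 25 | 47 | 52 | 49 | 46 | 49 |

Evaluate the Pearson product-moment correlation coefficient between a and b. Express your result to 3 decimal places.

-0.557

n = 7, Σa = 65, Σb = 297, Σa² = 879, Σb² = 13297, Σab = 2514
nΣab − ΣaΣb = 17598 − 19305 = -1707
nΣa² − (Σa)² = 6153 − 4225 = 1928; nΣb² − (Σb)² = 93079 − 88209 = 4870
r = -1707 / √(1928 × 4870) = -1707 / 3064.2063 ≈ -0.557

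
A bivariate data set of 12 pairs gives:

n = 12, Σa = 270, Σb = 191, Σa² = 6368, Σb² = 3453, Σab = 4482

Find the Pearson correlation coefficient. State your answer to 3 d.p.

r = (nΣab − ΣaΣb) / √[(nΣa² − (Σa)²)(nΣb² − (Σb)²)]
Numerator: 12×4482 − 270×191 = 2214
Denominator: √[(76416 − 72900)(41436 − 36481)] = √[3516 × 4955] = 4173.9406
r = 2214 / 4173.9406 ≈ 0.530

0.530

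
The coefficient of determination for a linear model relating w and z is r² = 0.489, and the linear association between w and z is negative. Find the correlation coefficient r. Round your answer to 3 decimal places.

-0.699

|r| = √0.489 = 0.699
The association is negative, so r = −0.699.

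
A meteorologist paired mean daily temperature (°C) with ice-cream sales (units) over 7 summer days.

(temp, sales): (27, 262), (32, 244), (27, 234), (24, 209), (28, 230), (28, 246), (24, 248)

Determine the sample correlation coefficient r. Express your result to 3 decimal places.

0.312

n = 7, Σx = 190, Σy = 1673, Σx² = 5202, Σy² = 401537, Σxy = 45496
nΣxy − ΣxΣy = 318472 − 317870 = 602
nΣx² − (Σx)² = 36414 − 36100 = 314; nΣy² − (Σy)² = 2810759 − 2798929 = 11830
r = 602 / √(314 × 11830) = 602 / 1927.3349 ≈ 0.312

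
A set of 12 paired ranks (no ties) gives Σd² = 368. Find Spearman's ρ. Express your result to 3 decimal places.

-0.287

ρ = 1 − 6Σd² / [n(n²−1)] = 1 − 6×368 / (12×143)
  = 1 − 2208/1716 = 1 − 1.2867 ≈ -0.287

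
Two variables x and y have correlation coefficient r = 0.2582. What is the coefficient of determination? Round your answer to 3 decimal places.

0.067

r² = (0.2582)² = 0.067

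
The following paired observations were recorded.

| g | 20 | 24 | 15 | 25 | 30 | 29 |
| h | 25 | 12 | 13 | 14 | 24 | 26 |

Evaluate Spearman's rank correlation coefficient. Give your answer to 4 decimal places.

0.4286

Rank g: 2, 3, 1, 4, 6, 5
Rank h: 5, 1, 2, 3, 4, 6
d = rank(g) − rank(h): -3, 2, -1, 1, 2, -1; Σd² = 20
ρ = 1 − 6Σd² / [n(n²−1)] = 1 − 6×20 / (6×35) = 1 − 120/210 ≈ 0.4286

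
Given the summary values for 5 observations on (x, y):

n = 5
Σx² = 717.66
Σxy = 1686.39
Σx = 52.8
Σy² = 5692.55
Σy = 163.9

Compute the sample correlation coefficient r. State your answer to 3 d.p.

-0.196

r = (nΣxy − ΣxΣy) / √[(nΣx² − (Σx)²)(nΣy² − (Σy)²)]
Numerator: 5×1686.39 − 52.8×163.9 = -221.97
Denominator: √[(3588.3 − 2787.84)(28462.75 − 26863.21)] = √[800.46 × 1599.54] = 1131.5334
r = -221.97 / 1131.5334 ≈ -0.196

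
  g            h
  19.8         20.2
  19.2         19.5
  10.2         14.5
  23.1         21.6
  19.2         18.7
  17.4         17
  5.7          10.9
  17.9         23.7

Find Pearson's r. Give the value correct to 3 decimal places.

0.876

n = 8, Σg = 132.5, Σh = 146.1, Σg² = 2422.63, Σh² = 2784.29, Σgh = 2562.42
nΣgh − ΣgΣh = 20499.36 − 19358.25 = 1141.11
nΣg² − (Σg)² = 19381.04 − 17556.25 = 1824.79; nΣh² − (Σh)² = 22274.32 − 21345.21 = 929.11
r = 1141.11 / √(1824.79 × 929.11) = 1141.11 / 1302.0870 ≈ 0.876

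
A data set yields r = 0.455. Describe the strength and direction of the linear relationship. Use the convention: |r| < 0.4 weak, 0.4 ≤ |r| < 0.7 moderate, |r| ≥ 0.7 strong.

r = 0.455 > 0 so the relationship is positive.
|r| = 0.455, which falls in the moderate range.

moderate positive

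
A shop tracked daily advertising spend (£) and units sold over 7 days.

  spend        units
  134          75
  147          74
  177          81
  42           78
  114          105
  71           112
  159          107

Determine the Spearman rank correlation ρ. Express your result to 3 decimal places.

Rank spend: 4, 5, 7, 1, 3, 2, 6
Rank units: 2, 1, 4, 3, 5, 7, 6
d = rank(spend) − rank(units): 2, 4, 3, -2, -2, -5, 0; Σd² = 62
ρ = 1 − 6Σd² / [n(n²−1)] = 1 − 6×62 / (7×48) = 1 − 372/336 ≈ -0.107

-0.107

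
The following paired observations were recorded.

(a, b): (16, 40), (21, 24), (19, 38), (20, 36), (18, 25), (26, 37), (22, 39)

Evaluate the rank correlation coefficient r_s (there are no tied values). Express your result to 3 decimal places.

Rank a: 1, 5, 3, 4, 2, 7, 6
Rank b: 7, 1, 5, 3, 2, 4, 6
d = rank(a) − rank(b): -6, 4, -2, 1, 0, 3, 0; Σd² = 66
ρ = 1 − 6Σd² / [n(n²−1)] = 1 − 6×66 / (7×48) = 1 − 396/336 ≈ -0.179

-0.179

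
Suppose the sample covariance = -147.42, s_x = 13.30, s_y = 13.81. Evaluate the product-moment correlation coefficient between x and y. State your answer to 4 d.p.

r = Cov(x,y) / (s_x · s_y) = -147.42 / (13.30 × 13.81)
  = -147.42 / 183.6730 ≈ -0.8026

-0.8026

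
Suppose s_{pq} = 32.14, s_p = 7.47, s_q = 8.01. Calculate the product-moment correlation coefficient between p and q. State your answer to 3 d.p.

r = Cov(p,q) / (s_p · s_q) = 32.14 / (7.47 × 8.01)
  = 32.14 / 59.8347 ≈ 0.537

0.537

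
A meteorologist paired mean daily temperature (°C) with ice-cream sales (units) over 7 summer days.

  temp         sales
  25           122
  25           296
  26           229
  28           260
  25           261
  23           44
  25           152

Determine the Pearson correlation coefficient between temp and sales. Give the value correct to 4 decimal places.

n = 7, Σx = 177, Σy = 1364, Σx² = 4489, Σy² = 315702, Σxy = 35021
nΣxy − ΣxΣy = 245147 − 241428 = 3719
nΣx² − (Σx)² = 31423 − 31329 = 94; nΣy² − (Σy)² = 2209914 − 1860496 = 349418
r = 3719 / √(94 × 349418) = 3719 / 5731.0812 ≈ 0.6489

0.6489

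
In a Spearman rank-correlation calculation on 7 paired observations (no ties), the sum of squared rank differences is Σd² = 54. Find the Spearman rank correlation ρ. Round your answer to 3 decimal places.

0.036

ρ = 1 − 6Σd² / [n(n²−1)] = 1 − 6×54 / (7×48)
  = 1 − 324/336 = 1 − 0.9643 ≈ 0.036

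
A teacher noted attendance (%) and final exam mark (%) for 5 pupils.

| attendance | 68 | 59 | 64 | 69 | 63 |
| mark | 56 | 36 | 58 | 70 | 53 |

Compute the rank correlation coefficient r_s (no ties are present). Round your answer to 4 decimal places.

Rank attendance: 4, 1, 3, 5, 2
Rank mark: 3, 1, 4, 5, 2
d = rank(attendance) − rank(mark): 1, 0, -1, 0, 0; Σd² = 2
ρ = 1 − 6Σd² / [n(n²−1)] = 1 − 6×2 / (5×24) = 1 − 12/120 ≈ 0.9000

0.9000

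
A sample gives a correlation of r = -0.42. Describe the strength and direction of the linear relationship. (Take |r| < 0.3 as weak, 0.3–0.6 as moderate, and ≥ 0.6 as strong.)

r = -0.42 < 0 so the relationship is negative.
|r| = 0.42, which falls in the moderate range.

moderate negative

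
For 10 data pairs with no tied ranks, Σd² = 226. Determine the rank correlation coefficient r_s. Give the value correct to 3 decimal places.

-0.370

ρ = 1 − 6Σd² / [n(n²−1)] = 1 − 6×226 / (10×99)
  = 1 − 1356/990 = 1 − 1.3697 ≈ -0.370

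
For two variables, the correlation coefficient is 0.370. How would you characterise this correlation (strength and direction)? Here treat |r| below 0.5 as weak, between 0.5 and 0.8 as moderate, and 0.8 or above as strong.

r = 0.370 > 0 so the relationship is positive.
|r| = 0.370, which falls in the weak range.

weak positive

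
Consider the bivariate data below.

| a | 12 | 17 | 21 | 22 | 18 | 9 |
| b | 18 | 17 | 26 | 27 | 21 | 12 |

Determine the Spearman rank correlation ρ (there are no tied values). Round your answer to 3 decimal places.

Rank a: 2, 3, 5, 6, 4, 1
Rank b: 3, 2, 5, 6, 4, 1
d = rank(a) − rank(b): -1, 1, 0, 0, 0, 0; Σd² = 2
ρ = 1 − 6Σd² / [n(n²−1)] = 1 − 6×2 / (6×35) = 1 − 12/210 ≈ 0.943

0.943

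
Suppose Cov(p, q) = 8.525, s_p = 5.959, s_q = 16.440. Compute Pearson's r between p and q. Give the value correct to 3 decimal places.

0.087

r = Cov(p,q) / (s_p · s_q) = 8.525 / (5.959 × 16.440)
  = 8.525 / 97.9660 ≈ 0.087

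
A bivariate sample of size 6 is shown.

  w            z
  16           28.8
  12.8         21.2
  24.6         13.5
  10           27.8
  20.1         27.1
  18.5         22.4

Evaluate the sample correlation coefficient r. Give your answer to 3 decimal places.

-0.611

n = 6, Σw = 102, Σz = 140.8, Σw² = 1871.26, Σz² = 3470.14, Σwz = 2301.37
nΣwz − ΣwΣz = 13808.22 − 14361.6 = -553.38
nΣw² − (Σw)² = 11227.56 − 10404 = 823.56; nΣz² − (Σz)² = 20820.84 − 19824.64 = 996.2
r = -553.38 / √(823.56 × 996.2) = -553.38 / 905.7762 ≈ -0.611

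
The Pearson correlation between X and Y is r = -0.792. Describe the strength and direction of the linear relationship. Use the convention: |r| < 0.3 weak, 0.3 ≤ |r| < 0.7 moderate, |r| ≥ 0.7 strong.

r = -0.792 < 0 so the relationship is negative.
|r| = 0.792, which falls in the strong range.

strong negative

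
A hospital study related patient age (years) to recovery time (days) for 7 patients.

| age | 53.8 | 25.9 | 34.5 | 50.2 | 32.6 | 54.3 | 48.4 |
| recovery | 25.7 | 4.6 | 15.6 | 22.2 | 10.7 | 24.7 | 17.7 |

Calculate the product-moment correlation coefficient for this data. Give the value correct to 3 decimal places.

n = 7, Σx = 299.7, Σy = 121.2, Σx² = 13629.35, Σy² = 2455.72, Σxy = 5701.15
nΣxy − ΣxΣy = 39908.05 − 36323.64 = 3584.41
nΣx² − (Σx)² = 95405.45 − 89820.09 = 5585.36; nΣy² − (Σy)² = 17190.04 − 14689.44 = 2500.6
r = 3584.41 / √(5585.36 × 2500.6) = 3584.41 / 3737.2117 ≈ 0.959

0.959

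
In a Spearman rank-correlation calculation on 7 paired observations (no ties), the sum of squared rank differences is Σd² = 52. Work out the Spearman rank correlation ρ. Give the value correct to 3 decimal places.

0.071

ρ = 1 − 6Σd² / [n(n²−1)] = 1 − 6×52 / (7×48)
  = 1 − 312/336 = 1 − 0.9286 ≈ 0.071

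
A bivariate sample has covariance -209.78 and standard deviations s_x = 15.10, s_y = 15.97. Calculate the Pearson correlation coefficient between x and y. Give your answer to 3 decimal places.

r = Cov(x,y) / (s_x · s_y) = -209.78 / (15.10 × 15.97)
  = -209.78 / 241.1470 ≈ -0.870

-0.870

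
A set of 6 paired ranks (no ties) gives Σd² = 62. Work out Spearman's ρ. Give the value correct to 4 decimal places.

-0.7714

ρ = 1 − 6Σd² / [n(n²−1)] = 1 − 6×62 / (6×35)
  = 1 − 372/210 = 1 − 1.77143 ≈ -0.7714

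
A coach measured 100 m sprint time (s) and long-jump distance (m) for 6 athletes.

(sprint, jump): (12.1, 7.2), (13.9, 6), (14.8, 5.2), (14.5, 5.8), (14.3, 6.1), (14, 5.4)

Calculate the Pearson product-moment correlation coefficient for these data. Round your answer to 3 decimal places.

-0.895

n = 6, Σx = 83.6, Σy = 35.7, Σx² = 1169.4, Σy² = 214.89, Σxy = 494.41
nΣxy − ΣxΣy = 2966.46 − 2984.52 = -18.06
nΣx² − (Σx)² = 7016.4 − 6988.96 = 27.44; nΣy² − (Σy)² = 1289.34 − 1274.49 = 14.85
r = -18.06 / √(27.44 × 14.85) = -18.06 / 20.1862 ≈ -0.895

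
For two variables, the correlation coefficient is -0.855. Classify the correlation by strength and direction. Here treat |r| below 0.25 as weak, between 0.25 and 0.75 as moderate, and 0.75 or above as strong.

r = -0.855 < 0 so the relationship is negative.
|r| = 0.855, which falls in the strong range.

strong negative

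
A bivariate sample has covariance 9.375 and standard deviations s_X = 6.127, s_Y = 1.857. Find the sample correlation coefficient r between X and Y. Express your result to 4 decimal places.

r = Cov(X,Y) / (s_X · s_Y) = 9.375 / (6.127 × 1.857)
  = 9.375 / 11.3778 ≈ 0.8240

0.8240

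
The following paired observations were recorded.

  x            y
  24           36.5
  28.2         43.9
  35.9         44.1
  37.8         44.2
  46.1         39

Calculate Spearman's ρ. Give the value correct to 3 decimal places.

Rank x: 1, 2, 3, 4, 5
Rank y: 1, 3, 4, 5, 2
d = rank(x) − rank(y): 0, -1, -1, -1, 3; Σd² = 12
ρ = 1 − 6Σd² / [n(n²−1)] = 1 − 6×12 / (5×24) = 1 − 72/120 ≈ 0.400

0.400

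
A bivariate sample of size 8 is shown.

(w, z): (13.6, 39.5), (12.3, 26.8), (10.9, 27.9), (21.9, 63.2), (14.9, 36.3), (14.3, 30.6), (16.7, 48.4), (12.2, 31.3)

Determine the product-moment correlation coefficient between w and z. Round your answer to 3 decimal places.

0.951

n = 8, Σw = 116.8, Σz = 304, Σw² = 1788.9, Σz² = 12627.44, Σwz = 4723.62
nΣwz − ΣwΣz = 37788.96 − 35507.2 = 2281.76
nΣw² − (Σw)² = 14311.2 − 13642.24 = 668.96; nΣz² − (Σz)² = 101019.52 − 92416 = 8603.52
r = 2281.76 / √(668.96 × 8603.52) = 2281.76 / 2399.0437 ≈ 0.951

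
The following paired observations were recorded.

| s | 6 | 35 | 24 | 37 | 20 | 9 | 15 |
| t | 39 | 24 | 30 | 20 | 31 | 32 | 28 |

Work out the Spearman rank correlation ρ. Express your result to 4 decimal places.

-0.8929

Rank s: 1, 6, 5, 7, 4, 2, 3
Rank t: 7, 2, 4, 1, 5, 6, 3
d = rank(s) − rank(t): -6, 4, 1, 6, -1, -4, 0; Σd² = 106
ρ = 1 − 6Σd² / [n(n²−1)] = 1 − 6×106 / (7×48) = 1 − 636/336 ≈ -0.8929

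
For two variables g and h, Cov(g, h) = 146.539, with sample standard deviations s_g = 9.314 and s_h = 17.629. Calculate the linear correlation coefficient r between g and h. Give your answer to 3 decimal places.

0.892

r = Cov(g,h) / (s_g · s_h) = 146.539 / (9.314 × 17.629)
  = 146.539 / 164.1965 ≈ 0.892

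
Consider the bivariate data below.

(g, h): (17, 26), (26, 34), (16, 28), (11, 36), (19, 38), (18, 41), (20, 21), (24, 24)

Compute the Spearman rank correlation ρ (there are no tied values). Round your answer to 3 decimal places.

-0.286

Rank g: 3, 8, 2, 1, 5, 4, 6, 7
Rank h: 3, 5, 4, 6, 7, 8, 1, 2
d = rank(g) − rank(h): 0, 3, -2, -5, -2, -4, 5, 5; Σd² = 108
ρ = 1 − 6Σd² / [n(n²−1)] = 1 − 6×108 / (8×63) = 1 − 648/504 ≈ -0.286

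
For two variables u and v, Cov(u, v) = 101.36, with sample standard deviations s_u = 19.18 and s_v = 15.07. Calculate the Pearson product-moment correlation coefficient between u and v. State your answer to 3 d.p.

r = Cov(u,v) / (s_u · s_v) = 101.36 / (19.18 × 15.07)
  = 101.36 / 289.0426 ≈ 0.351

0.351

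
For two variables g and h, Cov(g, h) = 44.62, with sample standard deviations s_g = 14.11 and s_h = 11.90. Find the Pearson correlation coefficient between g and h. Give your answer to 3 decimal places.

0.266

r = Cov(g,h) / (s_g · s_h) = 44.62 / (14.11 × 11.90)
  = 44.62 / 167.9090 ≈ 0.266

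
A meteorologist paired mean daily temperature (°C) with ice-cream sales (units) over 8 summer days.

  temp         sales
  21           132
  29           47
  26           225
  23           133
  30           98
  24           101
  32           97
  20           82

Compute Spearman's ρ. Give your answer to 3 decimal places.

-0.214

Rank temp: 2, 6, 5, 3, 7, 4, 8, 1
Rank sales: 6, 1, 8, 7, 4, 5, 3, 2
d = rank(temp) − rank(sales): -4, 5, -3, -4, 3, -1, 5, -1; Σd² = 102
ρ = 1 − 6Σd² / [n(n²−1)] = 1 − 6×102 / (8×63) = 1 − 612/504 ≈ -0.214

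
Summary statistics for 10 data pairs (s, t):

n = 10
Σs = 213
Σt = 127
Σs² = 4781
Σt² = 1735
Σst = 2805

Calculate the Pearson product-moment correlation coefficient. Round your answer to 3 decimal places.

r = (nΣst − ΣsΣt) / √[(nΣs² − (Σs)²)(nΣt² − (Σt)²)]
Numerator: 10×2805 − 213×127 = 999
Denominator: √[(47810 − 45369)(17350 − 16129)] = √[2441 × 1221] = 1726.4012
r = 999 / 1726.4012 ≈ 0.579

0.579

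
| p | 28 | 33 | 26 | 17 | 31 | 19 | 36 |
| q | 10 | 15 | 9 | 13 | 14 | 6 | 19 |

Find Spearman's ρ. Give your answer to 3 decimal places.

Rank p: 4, 6, 3, 1, 5, 2, 7
Rank q: 3, 6, 2, 4, 5, 1, 7
d = rank(p) − rank(q): 1, 0, 1, -3, 0, 1, 0; Σd² = 12
ρ = 1 − 6Σd² / [n(n²−1)] = 1 − 6×12 / (7×48) = 1 − 72/336 ≈ 0.786

0.786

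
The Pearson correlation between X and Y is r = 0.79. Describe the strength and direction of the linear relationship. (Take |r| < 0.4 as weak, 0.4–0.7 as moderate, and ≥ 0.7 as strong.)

r = 0.79 > 0 so the relationship is positive.
|r| = 0.79, which falls in the strong range.

strong positive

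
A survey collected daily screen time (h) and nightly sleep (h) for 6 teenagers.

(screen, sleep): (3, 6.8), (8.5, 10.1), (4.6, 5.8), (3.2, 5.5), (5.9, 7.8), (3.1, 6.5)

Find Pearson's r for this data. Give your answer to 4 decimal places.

n = 6, Σx = 28.3, Σy = 42.5, Σx² = 157.07, Σy² = 315.23, Σxy = 216.7
nΣxy − ΣxΣy = 1300.2 − 1202.75 = 97.45
nΣx² − (Σx)² = 942.42 − 800.89 = 141.53; nΣy² − (Σy)² = 1891.38 − 1806.25 = 85.13
r = 97.45 / √(141.53 × 85.13) = 97.45 / 109.7654 ≈ 0.8878

0.8878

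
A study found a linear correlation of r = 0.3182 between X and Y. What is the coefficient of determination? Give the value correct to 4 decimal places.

r² = (0.3182)² = 0.1013

0.1013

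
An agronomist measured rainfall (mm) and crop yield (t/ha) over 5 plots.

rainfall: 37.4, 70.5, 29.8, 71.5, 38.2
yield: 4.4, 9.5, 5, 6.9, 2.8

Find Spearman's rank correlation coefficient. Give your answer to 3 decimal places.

0.500

Rank rainfall: 2, 4, 1, 5, 3
Rank yield: 2, 5, 3, 4, 1
d = rank(rainfall) − rank(yield): 0, -1, -2, 1, 2; Σd² = 10
ρ = 1 − 6Σd² / [n(n²−1)] = 1 − 6×10 / (5×24) = 1 − 60/120 ≈ 0.500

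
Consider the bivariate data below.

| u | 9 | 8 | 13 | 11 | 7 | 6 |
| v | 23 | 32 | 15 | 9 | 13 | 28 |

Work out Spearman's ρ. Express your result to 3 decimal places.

-0.429

Rank u: 4, 3, 6, 5, 2, 1
Rank v: 4, 6, 3, 1, 2, 5
d = rank(u) − rank(v): 0, -3, 3, 4, 0, -4; Σd² = 50
ρ = 1 − 6Σd² / [n(n²−1)] = 1 − 6×50 / (6×35) = 1 − 300/210 ≈ -0.429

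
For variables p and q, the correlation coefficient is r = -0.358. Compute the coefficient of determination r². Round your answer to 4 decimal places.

0.1282

r² = (-0.358)² = 0.1282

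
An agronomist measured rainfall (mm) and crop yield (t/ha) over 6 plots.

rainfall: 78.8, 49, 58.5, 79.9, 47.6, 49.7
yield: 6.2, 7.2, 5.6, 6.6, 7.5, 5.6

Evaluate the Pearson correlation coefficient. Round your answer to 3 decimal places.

-0.216

n = 6, Σx = 363.5, Σy = 38.7, Σx² = 23152.55, Σy² = 252.81, Σxy = 2331.62
nΣxy − ΣxΣy = 13989.72 − 14067.45 = -77.73
nΣx² − (Σx)² = 138915.3 − 132132.25 = 6783.05; nΣy² − (Σy)² = 1516.86 − 1497.69 = 19.17
r = -77.73 / √(6783.05 × 19.17) = -77.73 / 360.5982 ≈ -0.216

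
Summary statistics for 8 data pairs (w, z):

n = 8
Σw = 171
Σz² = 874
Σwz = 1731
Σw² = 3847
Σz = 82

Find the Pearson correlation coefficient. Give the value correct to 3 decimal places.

-0.271

r = (nΣwz − ΣwΣz) / √[(nΣw² − (Σw)²)(nΣz² − (Σz)²)]
Numerator: 8×1731 − 171×82 = -174
Denominator: √[(30776 − 29241)(6992 − 6724)] = √[1535 × 268] = 641.3891
r = -174 / 641.3891 ≈ -0.271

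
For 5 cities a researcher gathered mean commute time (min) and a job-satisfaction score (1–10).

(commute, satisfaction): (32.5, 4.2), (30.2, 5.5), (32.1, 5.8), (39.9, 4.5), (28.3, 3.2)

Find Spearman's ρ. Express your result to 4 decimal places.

0.2000

Rank commute: 4, 2, 3, 5, 1
Rank satisfaction: 2, 4, 5, 3, 1
d = rank(commute) − rank(satisfaction): 2, -2, -2, 2, 0; Σd² = 16
ρ = 1 − 6Σd² / [n(n²−1)] = 1 − 6×16 / (5×24) = 1 − 96/120 ≈ 0.2000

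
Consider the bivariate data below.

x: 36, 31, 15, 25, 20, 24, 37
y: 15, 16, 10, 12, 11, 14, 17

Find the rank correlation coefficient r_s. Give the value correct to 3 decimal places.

Rank x: 6, 5, 1, 4, 2, 3, 7
Rank y: 5, 6, 1, 3, 2, 4, 7
d = rank(x) − rank(y): 1, -1, 0, 1, 0, -1, 0; Σd² = 4
ρ = 1 − 6Σd² / [n(n²−1)] = 1 − 6×4 / (7×48) = 1 − 24/336 ≈ 0.929

0.929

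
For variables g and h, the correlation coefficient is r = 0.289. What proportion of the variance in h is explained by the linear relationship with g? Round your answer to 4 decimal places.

0.0835

r² = (0.289)² = 0.0835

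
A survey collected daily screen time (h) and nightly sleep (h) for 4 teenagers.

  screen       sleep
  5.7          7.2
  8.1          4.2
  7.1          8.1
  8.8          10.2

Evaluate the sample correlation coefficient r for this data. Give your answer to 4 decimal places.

0.1799

n = 4, Σx = 29.7, Σy = 29.7, Σx² = 225.95, Σy² = 239.13, Σxy = 222.33
nΣxy − ΣxΣy = 889.32 − 882.09 = 7.23
nΣx² − (Σx)² = 903.8 − 882.09 = 21.71; nΣy² − (Σy)² = 956.52 − 882.09 = 74.43
r = 7.23 / √(21.71 × 74.43) = 7.23 / 40.1980 ≈ 0.1799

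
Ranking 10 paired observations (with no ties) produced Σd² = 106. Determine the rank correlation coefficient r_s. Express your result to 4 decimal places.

0.3576

ρ = 1 − 6Σd² / [n(n²−1)] = 1 − 6×106 / (10×99)
  = 1 − 636/990 = 1 − 0.64242 ≈ 0.3576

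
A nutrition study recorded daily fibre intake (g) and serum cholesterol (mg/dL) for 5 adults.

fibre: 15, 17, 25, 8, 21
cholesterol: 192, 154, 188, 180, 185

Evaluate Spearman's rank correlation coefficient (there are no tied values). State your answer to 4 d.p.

0.2000

Rank fibre: 2, 3, 5, 1, 4
Rank cholesterol: 5, 1, 4, 2, 3
d = rank(fibre) − rank(cholesterol): -3, 2, 1, -1, 1; Σd² = 16
ρ = 1 − 6Σd² / [n(n²−1)] = 1 − 6×16 / (5×24) = 1 − 96/120 ≈ 0.2000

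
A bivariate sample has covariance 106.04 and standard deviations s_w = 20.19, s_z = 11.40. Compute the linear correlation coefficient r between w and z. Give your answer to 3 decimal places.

r = Cov(w,z) / (s_w · s_z) = 106.04 / (20.19 × 11.40)
  = 106.04 / 230.1660 ≈ 0.461

0.461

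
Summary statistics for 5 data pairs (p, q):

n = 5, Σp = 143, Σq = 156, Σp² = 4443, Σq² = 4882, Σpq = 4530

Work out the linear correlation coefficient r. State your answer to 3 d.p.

r = (nΣpq − ΣpΣq) / √[(nΣp² − (Σp)²)(nΣq² − (Σq)²)]
Numerator: 5×4530 − 143×156 = 342
Denominator: √[(22215 − 20449)(24410 − 24336)] = √[1766 × 74] = 361.5024
r = 342 / 361.5024 ≈ 0.946

0.946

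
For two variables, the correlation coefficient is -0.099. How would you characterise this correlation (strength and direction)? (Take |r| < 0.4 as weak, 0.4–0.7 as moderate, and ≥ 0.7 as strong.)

weak negative

r = -0.099 < 0 so the relationship is negative.
|r| = 0.099, which falls in the weak range.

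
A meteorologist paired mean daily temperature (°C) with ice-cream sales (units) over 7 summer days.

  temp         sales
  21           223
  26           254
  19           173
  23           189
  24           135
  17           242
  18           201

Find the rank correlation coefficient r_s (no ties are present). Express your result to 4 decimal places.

-0.0714

Rank temp: 4, 7, 3, 5, 6, 1, 2
Rank sales: 5, 7, 2, 3, 1, 6, 4
d = rank(temp) − rank(sales): -1, 0, 1, 2, 5, -5, -2; Σd² = 60
ρ = 1 − 6Σd² / [n(n²−1)] = 1 − 6×60 / (7×48) = 1 − 360/336 ≈ -0.0714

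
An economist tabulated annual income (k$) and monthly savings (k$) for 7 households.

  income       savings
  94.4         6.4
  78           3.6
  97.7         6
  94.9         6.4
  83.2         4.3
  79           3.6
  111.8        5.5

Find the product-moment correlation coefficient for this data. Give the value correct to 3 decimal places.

0.740

n = 7, Σx = 639, Σy = 35.8, Σx² = 59209.14, Σy² = 192.58, Σxy = 3335.58
nΣxy − ΣxΣy = 23349.06 − 22876.2 = 472.86
nΣx² − (Σx)² = 414463.98 − 408321 = 6142.98; nΣy² − (Σy)² = 1348.06 − 1281.64 = 66.42
r = 472.86 / √(6142.98 × 66.42) = 472.86 / 638.7619 ≈ 0.740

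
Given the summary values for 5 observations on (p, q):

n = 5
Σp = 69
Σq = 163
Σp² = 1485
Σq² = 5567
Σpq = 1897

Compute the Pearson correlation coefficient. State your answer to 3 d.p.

-0.959

r = (nΣpq − ΣpΣq) / √[(nΣp² − (Σp)²)(nΣq² − (Σq)²)]
Numerator: 5×1897 − 69×163 = -1762
Denominator: √[(7425 − 4761)(27835 − 26569)] = √[2664 × 1266] = 1836.4705
r = -1762 / 1836.4705 ≈ -0.959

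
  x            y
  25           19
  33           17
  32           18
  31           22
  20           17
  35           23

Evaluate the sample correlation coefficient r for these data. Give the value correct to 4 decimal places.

0.4955

n = 6, Σx = 176, Σy = 116, Σx² = 5324, Σy² = 2276, Σxy = 3439
nΣxy − ΣxΣy = 20634 − 20416 = 218
nΣx² − (Σx)² = 31944 − 30976 = 968; nΣy² − (Σy)² = 13656 − 13456 = 200
r = 218 / √(968 × 200) = 218 / 440.0000 ≈ 0.4955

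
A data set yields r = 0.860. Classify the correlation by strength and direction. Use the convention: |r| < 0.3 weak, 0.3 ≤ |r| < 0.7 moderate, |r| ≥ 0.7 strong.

strong positive

r = 0.860 > 0 so the relationship is positive.
|r| = 0.860, which falls in the strong range.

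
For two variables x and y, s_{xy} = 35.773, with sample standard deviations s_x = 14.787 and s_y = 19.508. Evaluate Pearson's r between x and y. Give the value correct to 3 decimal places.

r = Cov(x,y) / (s_x · s_y) = 35.773 / (14.787 × 19.508)
  = 35.773 / 288.4648 ≈ 0.124

0.124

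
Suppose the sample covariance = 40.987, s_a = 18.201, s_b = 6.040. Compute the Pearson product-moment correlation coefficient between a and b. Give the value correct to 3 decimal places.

r = Cov(a,b) / (s_a · s_b) = 40.987 / (18.201 × 6.040)
  = 40.987 / 109.9340 ≈ 0.373

0.373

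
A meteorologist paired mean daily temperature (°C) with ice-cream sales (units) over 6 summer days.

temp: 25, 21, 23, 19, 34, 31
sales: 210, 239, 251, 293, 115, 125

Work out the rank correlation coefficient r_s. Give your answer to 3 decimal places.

-0.943

Rank temp: 4, 2, 3, 1, 6, 5
Rank sales: 3, 4, 5, 6, 1, 2
d = rank(temp) − rank(sales): 1, -2, -2, -5, 5, 3; Σd² = 68
ρ = 1 − 6Σd² / [n(n²−1)] = 1 − 6×68 / (6×35) = 1 − 408/210 ≈ -0.943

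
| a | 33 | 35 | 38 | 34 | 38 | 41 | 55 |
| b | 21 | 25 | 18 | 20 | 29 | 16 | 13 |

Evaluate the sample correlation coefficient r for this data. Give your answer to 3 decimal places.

-0.629

n = 7, Σa = 274, Σb = 142, Σa² = 11064, Σb² = 3056, Σab = 5405
nΣab − ΣaΣb = 37835 − 38908 = -1073
nΣa² − (Σa)² = 77448 − 75076 = 2372; nΣb² − (Σb)² = 21392 − 20164 = 1228
r = -1073 / √(2372 × 1228) = -1073 / 1706.6974 ≈ -0.629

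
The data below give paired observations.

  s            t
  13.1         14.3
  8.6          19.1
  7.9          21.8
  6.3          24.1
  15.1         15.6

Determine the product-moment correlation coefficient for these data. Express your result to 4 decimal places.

n = 5, Σs = 51, Σt = 94.9, Σs² = 575.68, Σt² = 1868.71, Σst = 911.2
nΣst − ΣsΣt = 4556 − 4839.9 = -283.9
nΣs² − (Σs)² = 2878.4 − 2601 = 277.4; nΣt² − (Σt)² = 9343.55 − 9006.01 = 337.54
r = -283.9 / √(277.4 × 337.54) = -283.9 / 305.9961 ≈ -0.9278

-0.9278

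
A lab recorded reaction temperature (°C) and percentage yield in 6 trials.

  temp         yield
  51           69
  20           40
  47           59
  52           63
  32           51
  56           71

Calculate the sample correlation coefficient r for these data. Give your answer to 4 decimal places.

0.9729

n = 6, Σx = 258, Σy = 353, Σx² = 12074, Σy² = 21453, Σxy = 15976
nΣxy − ΣxΣy = 95856 − 91074 = 4782
nΣx² − (Σx)² = 72444 − 66564 = 5880; nΣy² − (Σy)² = 128718 − 124609 = 4109
r = 4782 / √(5880 × 4109) = 4782 / 4915.3759 ≈ 0.9729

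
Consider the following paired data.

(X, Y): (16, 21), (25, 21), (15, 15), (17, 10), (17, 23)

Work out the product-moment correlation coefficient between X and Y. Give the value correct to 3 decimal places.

0.313

n = 5, ΣX = 90, ΣY = 90, ΣX² = 1684, ΣY² = 1736, ΣXY = 1647
nΣXY − ΣXΣY = 8235 − 8100 = 135
nΣX² − (ΣX)² = 8420 − 8100 = 320; nΣY² − (ΣY)² = 8680 − 8100 = 580
r = 135 / √(320 × 580) = 135 / 430.8132 ≈ 0.313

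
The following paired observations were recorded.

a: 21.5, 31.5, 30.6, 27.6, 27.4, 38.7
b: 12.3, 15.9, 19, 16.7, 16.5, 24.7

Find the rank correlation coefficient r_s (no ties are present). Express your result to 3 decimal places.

Rank a: 1, 5, 4, 3, 2, 6
Rank b: 1, 2, 5, 4, 3, 6
d = rank(a) − rank(b): 0, 3, -1, -1, -1, 0; Σd² = 12
ρ = 1 − 6Σd² / [n(n²−1)] = 1 − 6×12 / (6×35) = 1 − 72/210 ≈ 0.657

0.657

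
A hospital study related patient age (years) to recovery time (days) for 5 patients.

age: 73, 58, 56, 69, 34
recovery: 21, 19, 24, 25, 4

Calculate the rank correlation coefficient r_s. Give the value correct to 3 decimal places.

Rank age: 5, 3, 2, 4, 1
Rank recovery: 3, 2, 4, 5, 1
d = rank(age) − rank(recovery): 2, 1, -2, -1, 0; Σd² = 10
ρ = 1 − 6Σd² / [n(n²−1)] = 1 − 6×10 / (5×24) = 1 − 60/120 ≈ 0.500

0.500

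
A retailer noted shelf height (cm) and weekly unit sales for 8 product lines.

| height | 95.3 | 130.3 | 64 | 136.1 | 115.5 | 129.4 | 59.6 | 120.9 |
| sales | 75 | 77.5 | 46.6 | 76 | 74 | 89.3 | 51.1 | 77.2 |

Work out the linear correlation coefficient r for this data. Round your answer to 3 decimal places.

0.906

n = 8, Σx = 851.1, Σy = 566.7, Σx² = 96932.97, Σy² = 41600.35, Σxy = 63053.21
nΣxy − ΣxΣy = 504425.68 − 482318.37 = 22107.31
nΣx² − (Σx)² = 775463.76 − 724371.21 = 51092.55; nΣy² − (Σy)² = 332802.8 − 321148.89 = 11653.91
r = 22107.31 / √(51092.55 × 11653.91) = 22107.31 / 24401.3930 ≈ 0.906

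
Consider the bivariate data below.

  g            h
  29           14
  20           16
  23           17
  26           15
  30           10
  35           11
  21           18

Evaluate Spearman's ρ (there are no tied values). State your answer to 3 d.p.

-0.857

Rank g: 5, 1, 3, 4, 6, 7, 2
Rank h: 3, 5, 6, 4, 1, 2, 7
d = rank(g) − rank(h): 2, -4, -3, 0, 5, 5, -5; Σd² = 104
ρ = 1 − 6Σd² / [n(n²−1)] = 1 − 6×104 / (7×48) = 1 − 624/336 ≈ -0.857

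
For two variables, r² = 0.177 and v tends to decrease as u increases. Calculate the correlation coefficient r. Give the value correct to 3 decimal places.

|r| = √0.177 = 0.421
The association is negative, so r = −0.421.

-0.421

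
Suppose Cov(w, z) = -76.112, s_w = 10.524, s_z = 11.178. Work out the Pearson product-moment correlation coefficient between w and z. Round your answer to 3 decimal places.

-0.647

r = Cov(w,z) / (s_w · s_z) = -76.112 / (10.524 × 11.178)
  = -76.112 / 117.6373 ≈ -0.647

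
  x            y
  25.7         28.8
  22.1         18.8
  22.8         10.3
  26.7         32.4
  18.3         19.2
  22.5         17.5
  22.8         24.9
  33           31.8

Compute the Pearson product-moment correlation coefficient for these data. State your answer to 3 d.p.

n = 8, Σx = 193.9, Σy = 183.7, Σx² = 4831.61, Σy² = 4644.87, Σxy = 4617.79
nΣxy − ΣxΣy = 36942.32 − 35619.43 = 1322.89
nΣx² − (Σx)² = 38652.88 − 37597.21 = 1055.67; nΣy² − (Σy)² = 37158.96 − 33745.69 = 3413.27
r = 1322.89 / √(1055.67 × 3413.27) = 1322.89 / 1898.2325 ≈ 0.697

0.697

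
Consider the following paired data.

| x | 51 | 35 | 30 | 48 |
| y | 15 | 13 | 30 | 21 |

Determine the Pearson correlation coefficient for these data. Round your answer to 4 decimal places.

-0.4800

n = 4, Σx = 164, Σy = 79, Σx² = 7030, Σy² = 1735, Σxy = 3128
nΣxy − ΣxΣy = 12512 − 12956 = -444
nΣx² − (Σx)² = 28120 − 26896 = 1224; nΣy² − (Σy)² = 6940 − 6241 = 699
r = -444 / √(1224 × 699) = -444 / 924.9735 ≈ -0.4800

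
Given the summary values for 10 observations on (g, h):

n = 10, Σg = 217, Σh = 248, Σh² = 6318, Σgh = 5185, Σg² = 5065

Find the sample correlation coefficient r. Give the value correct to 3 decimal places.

-0.805

r = (nΣgh − ΣgΣh) / √[(nΣg² − (Σg)²)(nΣh² − (Σh)²)]
Numerator: 10×5185 − 217×248 = -1966
Denominator: √[(50650 − 47089)(63180 − 61504)] = √[3561 × 1676] = 2442.9973
r = -1966 / 2442.9973 ≈ -0.805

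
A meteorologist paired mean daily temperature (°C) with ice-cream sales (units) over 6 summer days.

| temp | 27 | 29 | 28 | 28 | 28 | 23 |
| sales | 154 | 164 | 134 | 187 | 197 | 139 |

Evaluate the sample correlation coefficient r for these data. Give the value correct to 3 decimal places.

n = 6, Σx = 163, Σy = 975, Σx² = 4451, Σy² = 161667, Σxy = 26615
nΣxy − ΣxΣy = 159690 − 158925 = 765
nΣx² − (Σx)² = 26706 − 26569 = 137; nΣy² − (Σy)² = 970002 − 950625 = 19377
r = 765 / √(137 × 19377) = 765 / 1629.3094 ≈ 0.470

0.470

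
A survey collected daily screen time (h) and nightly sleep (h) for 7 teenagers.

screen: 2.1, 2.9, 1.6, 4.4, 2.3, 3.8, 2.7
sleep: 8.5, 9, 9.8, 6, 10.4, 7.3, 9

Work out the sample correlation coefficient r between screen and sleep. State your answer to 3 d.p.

-0.878

n = 7, Σx = 19.8, Σy = 60, Σx² = 61.76, Σy² = 527.74, Σxy = 161.99
nΣxy − ΣxΣy = 1133.93 − 1188 = -54.07
nΣx² − (Σx)² = 432.32 − 392.04 = 40.28; nΣy² − (Σy)² = 3694.18 − 3600 = 94.18
r = -54.07 / √(40.28 × 94.18) = -54.07 / 61.5920 ≈ -0.878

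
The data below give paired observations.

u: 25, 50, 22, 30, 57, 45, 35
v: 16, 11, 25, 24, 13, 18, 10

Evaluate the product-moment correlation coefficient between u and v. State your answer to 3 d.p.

-0.613

n = 7, Σu = 264, Σv = 117, Σu² = 11008, Σv² = 2171, Σuv = 4121
nΣuv − ΣuΣv = 28847 − 30888 = -2041
nΣu² − (Σu)² = 77056 − 69696 = 7360; nΣv² − (Σv)² = 15197 − 13689 = 1508
r = -2041 / √(7360 × 1508) = -2041 / 3331.4982 ≈ -0.613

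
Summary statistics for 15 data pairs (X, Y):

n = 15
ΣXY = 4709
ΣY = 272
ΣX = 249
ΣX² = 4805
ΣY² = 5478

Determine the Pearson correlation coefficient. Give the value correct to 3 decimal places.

r = (nΣXY − ΣXΣY) / √[(nΣX² − (ΣX)²)(nΣY² − (ΣY)²)]
Numerator: 15×4709 − 249×272 = 2907
Denominator: √[(72075 − 62001)(82170 − 73984)] = √[10074 × 8186] = 9081.0662
r = 2907 / 9081.0662 ≈ 0.320

0.320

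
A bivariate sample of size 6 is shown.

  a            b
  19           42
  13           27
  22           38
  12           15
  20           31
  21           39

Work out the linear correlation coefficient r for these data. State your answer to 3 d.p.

0.845

n = 6, Σa = 107, Σb = 192, Σa² = 1999, Σb² = 6644, Σab = 3604
nΣab − ΣaΣb = 21624 − 20544 = 1080
nΣa² − (Σa)² = 11994 − 11449 = 545; nΣb² − (Σb)² = 39864 − 36864 = 3000
r = 1080 / √(545 × 3000) = 1080 / 1278.6712 ≈ 0.845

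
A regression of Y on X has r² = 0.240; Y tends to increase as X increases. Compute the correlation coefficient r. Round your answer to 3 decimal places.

0.490

|r| = √0.240 = 0.490
The association is positive, so r = 0.490.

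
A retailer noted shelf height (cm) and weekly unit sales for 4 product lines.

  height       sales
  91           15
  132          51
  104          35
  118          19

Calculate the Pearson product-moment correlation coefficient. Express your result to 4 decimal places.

0.7204

n = 4, Σx = 445, Σy = 120, Σx² = 50445, Σy² = 4412, Σxy = 13979
nΣxy − ΣxΣy = 55916 − 53400 = 2516
nΣx² − (Σx)² = 201780 − 198025 = 3755; nΣy² − (Σy)² = 17648 − 14400 = 3248
r = 2516 / √(3755 × 3248) = 2516 / 3492.3116 ≈ 0.7204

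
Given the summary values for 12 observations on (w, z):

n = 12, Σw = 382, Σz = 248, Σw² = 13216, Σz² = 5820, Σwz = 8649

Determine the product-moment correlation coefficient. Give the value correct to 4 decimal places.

0.8809

r = (nΣwz − ΣwΣz) / √[(nΣw² − (Σw)²)(nΣz² − (Σz)²)]
Numerator: 12×8649 − 382×248 = 9052
Denominator: √[(158592 − 145924)(69840 − 61504)] = √[12668 × 8336] = 10276.2079
r = 9052 / 10276.2079 ≈ 0.8809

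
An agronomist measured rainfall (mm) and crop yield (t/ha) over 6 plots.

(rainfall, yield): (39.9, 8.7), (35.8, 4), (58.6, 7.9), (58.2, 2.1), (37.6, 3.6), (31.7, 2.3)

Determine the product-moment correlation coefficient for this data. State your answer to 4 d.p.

0.2146

n = 6, Σx = 261.8, Σy = 28.6, Σx² = 12113.5, Σy² = 176.76, Σxy = 1283.76
nΣxy − ΣxΣy = 7702.56 − 7487.48 = 215.08
nΣx² − (Σx)² = 72681 − 68539.24 = 4141.76; nΣy² − (Σy)² = 1060.56 − 817.96 = 242.6
r = 215.08 / √(4141.76 × 242.6) = 215.08 / 1002.3926 ≈ 0.2146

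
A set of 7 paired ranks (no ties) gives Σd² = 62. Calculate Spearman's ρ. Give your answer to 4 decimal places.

-0.1071

ρ = 1 − 6Σd² / [n(n²−1)] = 1 − 6×62 / (7×48)
  = 1 − 372/336 = 1 − 1.10714 ≈ -0.1071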